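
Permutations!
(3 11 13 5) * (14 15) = (3 11 13 5)(14 15) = [0, 1, 2, 11, 4, 3, 6, 7, 8, 9, 10, 13, 12, 5, 15, 14]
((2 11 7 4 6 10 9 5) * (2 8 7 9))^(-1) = (2 10 6 4 7 8 5 9 11)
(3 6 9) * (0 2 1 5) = [2, 5, 1, 6, 4, 0, 9, 7, 8, 3] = (0 2 1 5)(3 6 9)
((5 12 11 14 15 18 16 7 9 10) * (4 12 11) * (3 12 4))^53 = ((3 12)(5 11 14 15 18 16 7 9 10))^53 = (3 12)(5 10 9 7 16 18 15 14 11)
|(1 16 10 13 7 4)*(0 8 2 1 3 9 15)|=12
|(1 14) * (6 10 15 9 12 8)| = 6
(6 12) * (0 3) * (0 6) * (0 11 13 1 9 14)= (0 3 6 12 11 13 1 9 14)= [3, 9, 2, 6, 4, 5, 12, 7, 8, 14, 10, 13, 11, 1, 0]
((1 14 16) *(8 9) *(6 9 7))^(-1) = (1 16 14)(6 7 8 9) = ((1 14 16)(6 9 8 7))^(-1)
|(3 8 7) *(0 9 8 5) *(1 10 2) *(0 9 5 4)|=21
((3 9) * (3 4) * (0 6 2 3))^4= (0 9 2)(3 6 4)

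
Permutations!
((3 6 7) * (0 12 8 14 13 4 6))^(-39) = ((0 12 8 14 13 4 6 7 3))^(-39) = (0 6 14)(3 4 8)(7 13 12)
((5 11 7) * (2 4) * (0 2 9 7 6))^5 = ((0 2 4 9 7 5 11 6))^5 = (0 5 4 6 7 2 11 9)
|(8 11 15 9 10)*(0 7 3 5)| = |(0 7 3 5)(8 11 15 9 10)| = 20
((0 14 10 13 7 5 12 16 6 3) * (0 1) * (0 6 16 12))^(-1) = (16)(0 5 7 13 10 14)(1 3 6)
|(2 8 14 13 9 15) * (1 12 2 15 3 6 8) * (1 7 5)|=|(15)(1 12 2 7 5)(3 6 8 14 13 9)|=30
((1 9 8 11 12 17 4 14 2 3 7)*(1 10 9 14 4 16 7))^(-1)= ((1 14 2 3)(7 10 9 8 11 12 17 16))^(-1)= (1 3 2 14)(7 16 17 12 11 8 9 10)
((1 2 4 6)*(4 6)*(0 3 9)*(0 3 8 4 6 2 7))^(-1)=((0 8 4 6 1 7)(3 9))^(-1)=(0 7 1 6 4 8)(3 9)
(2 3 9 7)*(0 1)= (0 1)(2 3 9 7)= [1, 0, 3, 9, 4, 5, 6, 2, 8, 7]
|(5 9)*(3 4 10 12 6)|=10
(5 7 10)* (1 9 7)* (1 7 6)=[0, 9, 2, 3, 4, 7, 1, 10, 8, 6, 5]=(1 9 6)(5 7 10)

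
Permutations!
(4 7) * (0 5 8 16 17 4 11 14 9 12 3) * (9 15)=(0 5 8 16 17 4 7 11 14 15 9 12 3)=[5, 1, 2, 0, 7, 8, 6, 11, 16, 12, 10, 14, 3, 13, 15, 9, 17, 4]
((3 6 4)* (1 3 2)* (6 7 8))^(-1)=(1 2 4 6 8 7 3)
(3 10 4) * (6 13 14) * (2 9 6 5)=(2 9 6 13 14 5)(3 10 4)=[0, 1, 9, 10, 3, 2, 13, 7, 8, 6, 4, 11, 12, 14, 5]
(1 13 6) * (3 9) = (1 13 6)(3 9) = [0, 13, 2, 9, 4, 5, 1, 7, 8, 3, 10, 11, 12, 6]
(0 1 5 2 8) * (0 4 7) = [1, 5, 8, 3, 7, 2, 6, 0, 4] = (0 1 5 2 8 4 7)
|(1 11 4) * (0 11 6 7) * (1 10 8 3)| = 9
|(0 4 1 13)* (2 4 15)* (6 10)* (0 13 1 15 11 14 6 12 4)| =|(0 11 14 6 10 12 4 15 2)| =9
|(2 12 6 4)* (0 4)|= |(0 4 2 12 6)|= 5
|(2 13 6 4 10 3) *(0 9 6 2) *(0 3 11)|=|(0 9 6 4 10 11)(2 13)|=6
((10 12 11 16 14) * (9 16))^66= ((9 16 14 10 12 11))^66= (16)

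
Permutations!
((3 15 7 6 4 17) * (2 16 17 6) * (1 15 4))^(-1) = ((1 15 7 2 16 17 3 4 6))^(-1) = (1 6 4 3 17 16 2 7 15)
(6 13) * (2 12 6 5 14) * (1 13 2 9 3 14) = (1 13 5)(2 12 6)(3 14 9) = [0, 13, 12, 14, 4, 1, 2, 7, 8, 3, 10, 11, 6, 5, 9]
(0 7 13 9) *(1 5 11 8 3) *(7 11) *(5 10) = (0 11 8 3 1 10 5 7 13 9) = [11, 10, 2, 1, 4, 7, 6, 13, 3, 0, 5, 8, 12, 9]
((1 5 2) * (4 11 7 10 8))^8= (1 2 5)(4 10 11 8 7)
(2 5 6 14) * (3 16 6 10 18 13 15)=(2 5 10 18 13 15 3 16 6 14)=[0, 1, 5, 16, 4, 10, 14, 7, 8, 9, 18, 11, 12, 15, 2, 3, 6, 17, 13]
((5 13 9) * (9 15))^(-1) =((5 13 15 9))^(-1) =(5 9 15 13)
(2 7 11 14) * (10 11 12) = (2 7 12 10 11 14) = [0, 1, 7, 3, 4, 5, 6, 12, 8, 9, 11, 14, 10, 13, 2]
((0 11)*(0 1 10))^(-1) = (0 10 1 11)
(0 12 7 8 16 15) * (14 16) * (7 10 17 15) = (0 12 10 17 15)(7 8 14 16) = [12, 1, 2, 3, 4, 5, 6, 8, 14, 9, 17, 11, 10, 13, 16, 0, 7, 15]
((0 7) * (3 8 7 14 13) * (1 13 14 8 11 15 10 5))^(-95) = ((0 8 7)(1 13 3 11 15 10 5))^(-95) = (0 8 7)(1 11 5 3 10 13 15)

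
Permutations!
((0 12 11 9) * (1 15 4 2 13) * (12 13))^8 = (0 9 11 12 2 4 15 1 13)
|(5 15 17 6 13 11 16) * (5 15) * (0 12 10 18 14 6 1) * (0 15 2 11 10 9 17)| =|(0 12 9 17 1 15)(2 11 16)(6 13 10 18 14)| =30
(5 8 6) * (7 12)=(5 8 6)(7 12)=[0, 1, 2, 3, 4, 8, 5, 12, 6, 9, 10, 11, 7]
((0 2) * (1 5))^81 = ((0 2)(1 5))^81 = (0 2)(1 5)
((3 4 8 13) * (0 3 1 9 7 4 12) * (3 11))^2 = ((0 11 3 12)(1 9 7 4 8 13))^2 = (0 3)(1 7 8)(4 13 9)(11 12)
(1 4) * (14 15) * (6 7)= (1 4)(6 7)(14 15)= [0, 4, 2, 3, 1, 5, 7, 6, 8, 9, 10, 11, 12, 13, 15, 14]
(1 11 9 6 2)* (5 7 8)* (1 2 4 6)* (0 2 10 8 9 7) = (0 2 10 8 5)(1 11 7 9)(4 6) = [2, 11, 10, 3, 6, 0, 4, 9, 5, 1, 8, 7]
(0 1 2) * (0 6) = [1, 2, 6, 3, 4, 5, 0] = (0 1 2 6)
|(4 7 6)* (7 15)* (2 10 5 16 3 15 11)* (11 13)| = 11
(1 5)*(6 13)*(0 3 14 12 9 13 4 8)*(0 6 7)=[3, 5, 2, 14, 8, 1, 4, 0, 6, 13, 10, 11, 9, 7, 12]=(0 3 14 12 9 13 7)(1 5)(4 8 6)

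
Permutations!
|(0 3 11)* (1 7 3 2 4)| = |(0 2 4 1 7 3 11)| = 7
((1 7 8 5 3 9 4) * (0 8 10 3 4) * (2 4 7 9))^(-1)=((0 8 5 7 10 3 2 4 1 9))^(-1)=(0 9 1 4 2 3 10 7 5 8)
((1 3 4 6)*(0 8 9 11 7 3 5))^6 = (0 4 9 1 7)(3 8 6 11 5)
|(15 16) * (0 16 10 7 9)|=|(0 16 15 10 7 9)|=6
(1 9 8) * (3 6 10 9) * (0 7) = (0 7)(1 3 6 10 9 8) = [7, 3, 2, 6, 4, 5, 10, 0, 1, 8, 9]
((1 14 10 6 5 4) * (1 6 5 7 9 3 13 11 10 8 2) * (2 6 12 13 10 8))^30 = (14)(3 6 13 5 9 8 12 10 7 11 4)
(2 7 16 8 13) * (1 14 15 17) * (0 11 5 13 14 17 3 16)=(0 11 5 13 2 7)(1 17)(3 16 8 14 15)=[11, 17, 7, 16, 4, 13, 6, 0, 14, 9, 10, 5, 12, 2, 15, 3, 8, 1]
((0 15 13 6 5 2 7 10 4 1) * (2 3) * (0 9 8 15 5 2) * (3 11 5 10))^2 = (0 4 9 15 6 7)(1 8 13 2 3 10)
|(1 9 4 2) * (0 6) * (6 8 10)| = 4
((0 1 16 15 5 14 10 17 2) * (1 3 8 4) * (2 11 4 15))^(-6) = ((0 3 8 15 5 14 10 17 11 4 1 16 2))^(-6) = (0 17 3 11 8 4 15 1 5 16 14 2 10)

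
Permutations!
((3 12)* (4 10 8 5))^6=(12)(4 8)(5 10)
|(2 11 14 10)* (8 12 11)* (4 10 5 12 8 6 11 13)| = 9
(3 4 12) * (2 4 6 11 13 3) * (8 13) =[0, 1, 4, 6, 12, 5, 11, 7, 13, 9, 10, 8, 2, 3] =(2 4 12)(3 6 11 8 13)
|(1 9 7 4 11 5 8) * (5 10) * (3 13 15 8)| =11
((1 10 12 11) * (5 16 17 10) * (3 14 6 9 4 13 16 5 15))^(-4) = (1 17 9 15 10 4 3 12 13 14 11 16 6)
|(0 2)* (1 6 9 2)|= 5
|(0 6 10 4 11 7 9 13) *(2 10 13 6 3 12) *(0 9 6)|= 11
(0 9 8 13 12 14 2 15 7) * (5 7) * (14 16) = (0 9 8 13 12 16 14 2 15 5 7) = [9, 1, 15, 3, 4, 7, 6, 0, 13, 8, 10, 11, 16, 12, 2, 5, 14]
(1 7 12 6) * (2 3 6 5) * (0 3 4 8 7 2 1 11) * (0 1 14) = [3, 2, 4, 6, 8, 14, 11, 12, 7, 9, 10, 1, 5, 13, 0] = (0 3 6 11 1 2 4 8 7 12 5 14)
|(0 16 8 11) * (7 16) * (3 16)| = 6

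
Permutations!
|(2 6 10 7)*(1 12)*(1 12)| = |(12)(2 6 10 7)| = 4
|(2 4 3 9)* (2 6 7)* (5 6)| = 7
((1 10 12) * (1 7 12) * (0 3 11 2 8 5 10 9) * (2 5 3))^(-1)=((0 2 8 3 11 5 10 1 9)(7 12))^(-1)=(0 9 1 10 5 11 3 8 2)(7 12)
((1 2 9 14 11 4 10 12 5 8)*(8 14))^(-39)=(1 2 9 8)(4 5)(10 14)(11 12)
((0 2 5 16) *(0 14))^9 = (0 14 16 5 2)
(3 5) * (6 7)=[0, 1, 2, 5, 4, 3, 7, 6]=(3 5)(6 7)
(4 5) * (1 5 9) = (1 5 4 9) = [0, 5, 2, 3, 9, 4, 6, 7, 8, 1]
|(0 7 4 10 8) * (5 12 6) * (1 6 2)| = 5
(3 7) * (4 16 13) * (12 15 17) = (3 7)(4 16 13)(12 15 17) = [0, 1, 2, 7, 16, 5, 6, 3, 8, 9, 10, 11, 15, 4, 14, 17, 13, 12]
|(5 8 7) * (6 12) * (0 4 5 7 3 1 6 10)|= 9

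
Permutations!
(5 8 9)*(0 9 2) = (0 9 5 8 2) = [9, 1, 0, 3, 4, 8, 6, 7, 2, 5]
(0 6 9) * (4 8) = (0 6 9)(4 8) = [6, 1, 2, 3, 8, 5, 9, 7, 4, 0]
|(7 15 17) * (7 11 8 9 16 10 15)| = 7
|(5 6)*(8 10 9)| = |(5 6)(8 10 9)| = 6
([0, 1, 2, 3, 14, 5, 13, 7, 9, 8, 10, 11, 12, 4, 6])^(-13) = (4 13 6 14)(8 9)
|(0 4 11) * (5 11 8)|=|(0 4 8 5 11)|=5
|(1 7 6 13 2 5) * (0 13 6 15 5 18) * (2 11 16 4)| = 28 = |(0 13 11 16 4 2 18)(1 7 15 5)|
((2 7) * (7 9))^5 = ((2 9 7))^5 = (2 7 9)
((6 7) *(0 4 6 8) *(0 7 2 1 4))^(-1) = ((1 4 6 2)(7 8))^(-1) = (1 2 6 4)(7 8)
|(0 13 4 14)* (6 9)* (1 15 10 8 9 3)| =28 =|(0 13 4 14)(1 15 10 8 9 6 3)|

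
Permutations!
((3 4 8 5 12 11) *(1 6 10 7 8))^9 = ((1 6 10 7 8 5 12 11 3 4))^9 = (1 4 3 11 12 5 8 7 10 6)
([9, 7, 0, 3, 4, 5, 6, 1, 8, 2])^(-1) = [2, 7, 9, 3, 4, 5, 6, 1, 8, 0]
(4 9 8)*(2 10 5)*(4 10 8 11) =(2 8 10 5)(4 9 11) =[0, 1, 8, 3, 9, 2, 6, 7, 10, 11, 5, 4]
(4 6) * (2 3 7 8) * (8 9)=(2 3 7 9 8)(4 6)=[0, 1, 3, 7, 6, 5, 4, 9, 2, 8]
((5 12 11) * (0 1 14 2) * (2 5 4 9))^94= ((0 1 14 5 12 11 4 9 2))^94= (0 12 2 5 9 14 4 1 11)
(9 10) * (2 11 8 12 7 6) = (2 11 8 12 7 6)(9 10) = [0, 1, 11, 3, 4, 5, 2, 6, 12, 10, 9, 8, 7]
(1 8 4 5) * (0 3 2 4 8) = (8)(0 3 2 4 5 1) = [3, 0, 4, 2, 5, 1, 6, 7, 8]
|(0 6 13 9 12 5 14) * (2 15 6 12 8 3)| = |(0 12 5 14)(2 15 6 13 9 8 3)| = 28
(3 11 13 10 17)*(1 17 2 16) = (1 17 3 11 13 10 2 16) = [0, 17, 16, 11, 4, 5, 6, 7, 8, 9, 2, 13, 12, 10, 14, 15, 1, 3]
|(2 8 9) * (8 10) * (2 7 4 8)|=4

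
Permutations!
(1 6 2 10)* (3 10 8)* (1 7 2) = [0, 6, 8, 10, 4, 5, 1, 2, 3, 9, 7] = (1 6)(2 8 3 10 7)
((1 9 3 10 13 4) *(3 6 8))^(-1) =(1 4 13 10 3 8 6 9)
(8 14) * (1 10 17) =(1 10 17)(8 14) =[0, 10, 2, 3, 4, 5, 6, 7, 14, 9, 17, 11, 12, 13, 8, 15, 16, 1]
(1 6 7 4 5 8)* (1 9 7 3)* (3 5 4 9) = (1 6 5 8 3)(7 9) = [0, 6, 2, 1, 4, 8, 5, 9, 3, 7]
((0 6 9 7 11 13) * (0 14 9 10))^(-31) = ((0 6 10)(7 11 13 14 9))^(-31) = (0 10 6)(7 9 14 13 11)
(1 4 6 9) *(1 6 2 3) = (1 4 2 3)(6 9) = [0, 4, 3, 1, 2, 5, 9, 7, 8, 6]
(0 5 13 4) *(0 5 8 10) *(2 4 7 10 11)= (0 8 11 2 4 5 13 7 10)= [8, 1, 4, 3, 5, 13, 6, 10, 11, 9, 0, 2, 12, 7]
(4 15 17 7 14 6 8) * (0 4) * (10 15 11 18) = (0 4 11 18 10 15 17 7 14 6 8) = [4, 1, 2, 3, 11, 5, 8, 14, 0, 9, 15, 18, 12, 13, 6, 17, 16, 7, 10]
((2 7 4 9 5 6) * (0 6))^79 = (0 2 4 5 6 7 9)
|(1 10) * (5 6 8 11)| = |(1 10)(5 6 8 11)| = 4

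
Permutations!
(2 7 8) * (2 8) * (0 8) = (0 8)(2 7) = [8, 1, 7, 3, 4, 5, 6, 2, 0]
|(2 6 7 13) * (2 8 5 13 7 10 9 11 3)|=6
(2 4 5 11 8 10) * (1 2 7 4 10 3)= [0, 2, 10, 1, 5, 11, 6, 4, 3, 9, 7, 8]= (1 2 10 7 4 5 11 8 3)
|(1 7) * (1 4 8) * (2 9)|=4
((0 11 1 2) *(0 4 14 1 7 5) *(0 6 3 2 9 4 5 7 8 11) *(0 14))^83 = (0 9 14 4 1)(2 3 6 5)(8 11)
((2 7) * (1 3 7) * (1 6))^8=(1 2 3 6 7)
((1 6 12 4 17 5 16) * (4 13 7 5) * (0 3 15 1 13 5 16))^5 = (0 12 1 3 5 6 15)(4 17)(7 13 16)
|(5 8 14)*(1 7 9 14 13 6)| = 8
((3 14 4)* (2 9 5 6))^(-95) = (2 9 5 6)(3 14 4) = ((2 9 5 6)(3 14 4))^(-95)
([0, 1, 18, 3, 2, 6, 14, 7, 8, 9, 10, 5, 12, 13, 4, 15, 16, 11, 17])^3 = [0, 1, 11, 3, 17, 4, 2, 7, 8, 9, 10, 14, 12, 13, 18, 15, 16, 6, 5]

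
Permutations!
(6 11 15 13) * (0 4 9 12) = (0 4 9 12)(6 11 15 13) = [4, 1, 2, 3, 9, 5, 11, 7, 8, 12, 10, 15, 0, 6, 14, 13]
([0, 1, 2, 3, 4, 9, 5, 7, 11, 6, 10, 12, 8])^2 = (5 6 9)(8 12 11)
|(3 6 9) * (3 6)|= |(6 9)|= 2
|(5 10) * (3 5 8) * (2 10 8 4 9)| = 12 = |(2 10 4 9)(3 5 8)|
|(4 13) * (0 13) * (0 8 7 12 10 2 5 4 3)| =|(0 13 3)(2 5 4 8 7 12 10)| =21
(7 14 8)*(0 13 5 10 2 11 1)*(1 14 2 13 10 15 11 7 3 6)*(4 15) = [10, 0, 7, 6, 15, 4, 1, 2, 3, 9, 13, 14, 12, 5, 8, 11] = (0 10 13 5 4 15 11 14 8 3 6 1)(2 7)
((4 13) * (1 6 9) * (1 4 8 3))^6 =(1 3 8 13 4 9 6)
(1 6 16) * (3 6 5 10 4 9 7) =[0, 5, 2, 6, 9, 10, 16, 3, 8, 7, 4, 11, 12, 13, 14, 15, 1] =(1 5 10 4 9 7 3 6 16)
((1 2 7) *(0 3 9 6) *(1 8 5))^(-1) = (0 6 9 3)(1 5 8 7 2)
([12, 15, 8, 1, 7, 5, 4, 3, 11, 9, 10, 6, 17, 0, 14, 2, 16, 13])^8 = (17)(1 3 7 4 6 11 8 2 15)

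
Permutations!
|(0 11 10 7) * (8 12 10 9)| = 7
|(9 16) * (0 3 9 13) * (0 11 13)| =4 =|(0 3 9 16)(11 13)|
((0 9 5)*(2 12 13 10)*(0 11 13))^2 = (0 5 13 2)(9 11 10 12)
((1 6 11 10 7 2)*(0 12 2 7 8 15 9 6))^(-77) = (0 1 2 12)(6 11 10 8 15 9)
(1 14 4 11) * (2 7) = (1 14 4 11)(2 7) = [0, 14, 7, 3, 11, 5, 6, 2, 8, 9, 10, 1, 12, 13, 4]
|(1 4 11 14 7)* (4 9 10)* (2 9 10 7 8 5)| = 10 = |(1 10 4 11 14 8 5 2 9 7)|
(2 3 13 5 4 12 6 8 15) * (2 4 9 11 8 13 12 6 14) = (2 3 12 14)(4 6 13 5 9 11 8 15) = [0, 1, 3, 12, 6, 9, 13, 7, 15, 11, 10, 8, 14, 5, 2, 4]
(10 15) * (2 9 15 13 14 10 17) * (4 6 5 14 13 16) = [0, 1, 9, 3, 6, 14, 5, 7, 8, 15, 16, 11, 12, 13, 10, 17, 4, 2] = (2 9 15 17)(4 6 5 14 10 16)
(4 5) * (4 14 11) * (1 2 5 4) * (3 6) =[0, 2, 5, 6, 4, 14, 3, 7, 8, 9, 10, 1, 12, 13, 11] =(1 2 5 14 11)(3 6)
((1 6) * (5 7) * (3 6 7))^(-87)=((1 7 5 3 6))^(-87)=(1 3 7 6 5)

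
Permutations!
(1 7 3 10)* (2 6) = (1 7 3 10)(2 6) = [0, 7, 6, 10, 4, 5, 2, 3, 8, 9, 1]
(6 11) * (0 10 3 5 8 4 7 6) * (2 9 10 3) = (0 3 5 8 4 7 6 11)(2 9 10) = [3, 1, 9, 5, 7, 8, 11, 6, 4, 10, 2, 0]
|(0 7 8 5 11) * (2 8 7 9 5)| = 4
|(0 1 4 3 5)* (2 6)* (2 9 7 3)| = |(0 1 4 2 6 9 7 3 5)| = 9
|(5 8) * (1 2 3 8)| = 5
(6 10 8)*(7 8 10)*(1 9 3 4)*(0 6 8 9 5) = [6, 5, 2, 4, 1, 0, 7, 9, 8, 3, 10] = (10)(0 6 7 9 3 4 1 5)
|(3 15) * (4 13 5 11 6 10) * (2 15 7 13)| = 10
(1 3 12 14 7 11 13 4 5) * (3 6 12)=(1 6 12 14 7 11 13 4 5)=[0, 6, 2, 3, 5, 1, 12, 11, 8, 9, 10, 13, 14, 4, 7]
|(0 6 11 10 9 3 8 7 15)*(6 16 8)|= |(0 16 8 7 15)(3 6 11 10 9)|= 5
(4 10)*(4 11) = (4 10 11) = [0, 1, 2, 3, 10, 5, 6, 7, 8, 9, 11, 4]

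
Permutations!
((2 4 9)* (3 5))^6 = ((2 4 9)(3 5))^6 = (9)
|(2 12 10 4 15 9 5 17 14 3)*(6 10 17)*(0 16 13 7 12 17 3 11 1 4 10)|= 16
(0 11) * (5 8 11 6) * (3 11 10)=[6, 1, 2, 11, 4, 8, 5, 7, 10, 9, 3, 0]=(0 6 5 8 10 3 11)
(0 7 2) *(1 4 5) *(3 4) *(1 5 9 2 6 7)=[1, 3, 0, 4, 9, 5, 7, 6, 8, 2]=(0 1 3 4 9 2)(6 7)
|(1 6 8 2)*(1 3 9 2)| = 3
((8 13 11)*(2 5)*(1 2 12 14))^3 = ((1 2 5 12 14)(8 13 11))^3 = (1 12 2 14 5)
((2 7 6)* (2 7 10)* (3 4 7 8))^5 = (2 10) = ((2 10)(3 4 7 6 8))^5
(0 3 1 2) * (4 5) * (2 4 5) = (5)(0 3 1 4 2) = [3, 4, 0, 1, 2, 5]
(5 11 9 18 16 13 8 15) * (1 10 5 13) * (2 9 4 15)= [0, 10, 9, 3, 15, 11, 6, 7, 2, 18, 5, 4, 12, 8, 14, 13, 1, 17, 16]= (1 10 5 11 4 15 13 8 2 9 18 16)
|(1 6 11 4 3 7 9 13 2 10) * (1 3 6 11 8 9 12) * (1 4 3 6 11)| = |(2 10 6 8 9 13)(3 7 12 4 11)| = 30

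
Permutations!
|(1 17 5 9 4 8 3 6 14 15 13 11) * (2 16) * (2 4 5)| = 12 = |(1 17 2 16 4 8 3 6 14 15 13 11)(5 9)|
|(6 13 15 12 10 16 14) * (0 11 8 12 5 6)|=28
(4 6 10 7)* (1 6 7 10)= (10)(1 6)(4 7)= [0, 6, 2, 3, 7, 5, 1, 4, 8, 9, 10]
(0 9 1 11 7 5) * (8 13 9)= (0 8 13 9 1 11 7 5)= [8, 11, 2, 3, 4, 0, 6, 5, 13, 1, 10, 7, 12, 9]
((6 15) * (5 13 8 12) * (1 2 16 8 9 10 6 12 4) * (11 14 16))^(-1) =(1 4 8 16 14 11 2)(5 12 15 6 10 9 13)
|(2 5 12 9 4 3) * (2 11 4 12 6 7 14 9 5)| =|(3 11 4)(5 6 7 14 9 12)| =6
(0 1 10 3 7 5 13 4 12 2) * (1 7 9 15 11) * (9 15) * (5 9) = (0 7 9 5 13 4 12 2)(1 10 3 15 11) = [7, 10, 0, 15, 12, 13, 6, 9, 8, 5, 3, 1, 2, 4, 14, 11]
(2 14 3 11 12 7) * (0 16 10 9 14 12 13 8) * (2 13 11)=(0 16 10 9 14 3 2 12 7 13 8)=[16, 1, 12, 2, 4, 5, 6, 13, 0, 14, 9, 11, 7, 8, 3, 15, 10]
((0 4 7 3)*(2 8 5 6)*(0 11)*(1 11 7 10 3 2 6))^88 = ((0 4 10 3 7 2 8 5 1 11))^88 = (0 1 8 7 10)(2 3 4 11 5)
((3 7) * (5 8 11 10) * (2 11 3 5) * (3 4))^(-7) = (2 10 11)(3 8 7 4 5)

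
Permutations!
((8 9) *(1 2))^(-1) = (1 2)(8 9)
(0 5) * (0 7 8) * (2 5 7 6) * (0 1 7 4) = [4, 7, 5, 3, 0, 6, 2, 8, 1] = (0 4)(1 7 8)(2 5 6)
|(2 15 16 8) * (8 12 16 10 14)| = |(2 15 10 14 8)(12 16)| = 10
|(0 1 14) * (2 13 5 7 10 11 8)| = |(0 1 14)(2 13 5 7 10 11 8)| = 21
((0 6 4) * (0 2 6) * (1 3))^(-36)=((1 3)(2 6 4))^(-36)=(6)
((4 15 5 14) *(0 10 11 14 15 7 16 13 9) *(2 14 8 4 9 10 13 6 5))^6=((0 13 10 11 8 4 7 16 6 5 15 2 14 9))^6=(0 7 14 8 15 10 6)(2 11 5 13 16 9 4)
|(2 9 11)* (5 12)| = 6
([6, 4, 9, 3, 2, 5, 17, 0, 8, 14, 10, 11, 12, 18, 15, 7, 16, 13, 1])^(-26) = [15, 13, 1, 3, 18, 5, 7, 14, 8, 4, 10, 11, 12, 6, 2, 9, 16, 0, 17]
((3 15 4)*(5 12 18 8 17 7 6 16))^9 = (5 12 18 8 17 7 6 16)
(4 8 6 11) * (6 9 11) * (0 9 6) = [9, 1, 2, 3, 8, 5, 0, 7, 6, 11, 10, 4] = (0 9 11 4 8 6)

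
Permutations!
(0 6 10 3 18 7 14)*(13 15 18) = [6, 1, 2, 13, 4, 5, 10, 14, 8, 9, 3, 11, 12, 15, 0, 18, 16, 17, 7] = (0 6 10 3 13 15 18 7 14)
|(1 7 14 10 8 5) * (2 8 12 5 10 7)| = 6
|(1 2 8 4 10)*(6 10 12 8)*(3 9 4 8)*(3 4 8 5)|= |(1 2 6 10)(3 9 8 5)(4 12)|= 4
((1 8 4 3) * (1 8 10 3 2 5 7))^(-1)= (1 7 5 2 4 8 3 10)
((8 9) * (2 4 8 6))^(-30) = ((2 4 8 9 6))^(-30) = (9)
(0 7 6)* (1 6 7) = (7)(0 1 6) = [1, 6, 2, 3, 4, 5, 0, 7]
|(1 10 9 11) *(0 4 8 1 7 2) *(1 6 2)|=|(0 4 8 6 2)(1 10 9 11 7)|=5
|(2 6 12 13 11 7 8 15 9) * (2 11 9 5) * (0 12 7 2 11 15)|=11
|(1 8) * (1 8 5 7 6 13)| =5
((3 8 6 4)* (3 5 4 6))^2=((3 8)(4 5))^2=(8)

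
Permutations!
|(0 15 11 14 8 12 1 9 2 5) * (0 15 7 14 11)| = 10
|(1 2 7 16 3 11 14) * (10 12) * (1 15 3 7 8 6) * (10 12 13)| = 4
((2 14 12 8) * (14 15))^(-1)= (2 8 12 14 15)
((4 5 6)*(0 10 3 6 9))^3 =(0 6 9 3 5 10 4)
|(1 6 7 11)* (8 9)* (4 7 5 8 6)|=4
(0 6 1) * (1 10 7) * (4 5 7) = (0 6 10 4 5 7 1) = [6, 0, 2, 3, 5, 7, 10, 1, 8, 9, 4]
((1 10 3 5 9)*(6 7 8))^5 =(10)(6 8 7)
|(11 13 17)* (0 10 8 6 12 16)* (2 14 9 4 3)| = 30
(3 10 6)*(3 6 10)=(10)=[0, 1, 2, 3, 4, 5, 6, 7, 8, 9, 10]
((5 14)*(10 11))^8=((5 14)(10 11))^8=(14)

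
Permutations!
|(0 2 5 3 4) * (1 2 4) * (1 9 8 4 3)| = |(0 3 9 8 4)(1 2 5)| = 15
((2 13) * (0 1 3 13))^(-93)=(0 3 2 1 13)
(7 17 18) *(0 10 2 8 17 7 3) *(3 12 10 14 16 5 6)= (0 14 16 5 6 3)(2 8 17 18 12 10)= [14, 1, 8, 0, 4, 6, 3, 7, 17, 9, 2, 11, 10, 13, 16, 15, 5, 18, 12]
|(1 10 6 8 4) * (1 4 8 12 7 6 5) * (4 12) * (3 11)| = |(1 10 5)(3 11)(4 12 7 6)| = 12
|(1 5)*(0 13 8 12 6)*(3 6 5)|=|(0 13 8 12 5 1 3 6)|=8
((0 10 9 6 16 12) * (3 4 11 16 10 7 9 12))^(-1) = (0 12 10 6 9 7)(3 16 11 4) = ((0 7 9 6 10 12)(3 4 11 16))^(-1)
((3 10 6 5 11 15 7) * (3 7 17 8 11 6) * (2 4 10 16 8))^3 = (2 3 11)(4 16 15)(5 6)(8 17 10)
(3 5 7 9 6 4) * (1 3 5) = (1 3)(4 5 7 9 6) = [0, 3, 2, 1, 5, 7, 4, 9, 8, 6]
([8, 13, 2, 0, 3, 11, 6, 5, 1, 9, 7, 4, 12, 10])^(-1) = (0 3 4 11 5 7 10 13 1 8)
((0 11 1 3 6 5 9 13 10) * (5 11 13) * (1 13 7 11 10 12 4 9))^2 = ((0 7 11 13 12 4 9 5 1 3 6 10))^2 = (0 11 12 9 1 6)(3 10 7 13 4 5)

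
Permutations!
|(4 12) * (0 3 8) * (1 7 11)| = |(0 3 8)(1 7 11)(4 12)| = 6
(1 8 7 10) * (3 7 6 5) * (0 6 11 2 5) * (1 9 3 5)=(0 6)(1 8 11 2)(3 7 10 9)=[6, 8, 1, 7, 4, 5, 0, 10, 11, 3, 9, 2]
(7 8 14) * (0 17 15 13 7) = (0 17 15 13 7 8 14) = [17, 1, 2, 3, 4, 5, 6, 8, 14, 9, 10, 11, 12, 7, 0, 13, 16, 15]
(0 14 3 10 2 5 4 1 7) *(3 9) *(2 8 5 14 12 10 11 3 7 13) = (0 12 10 8 5 4 1 13 2 14 9 7)(3 11) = [12, 13, 14, 11, 1, 4, 6, 0, 5, 7, 8, 3, 10, 2, 9]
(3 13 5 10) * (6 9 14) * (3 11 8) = [0, 1, 2, 13, 4, 10, 9, 7, 3, 14, 11, 8, 12, 5, 6] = (3 13 5 10 11 8)(6 9 14)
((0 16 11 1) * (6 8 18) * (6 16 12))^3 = (0 8 11 12 18 1 6 16)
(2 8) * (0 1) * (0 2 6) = [1, 2, 8, 3, 4, 5, 0, 7, 6] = (0 1 2 8 6)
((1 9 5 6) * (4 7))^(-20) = (9) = ((1 9 5 6)(4 7))^(-20)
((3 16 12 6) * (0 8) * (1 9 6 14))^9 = ((0 8)(1 9 6 3 16 12 14))^9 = (0 8)(1 6 16 14 9 3 12)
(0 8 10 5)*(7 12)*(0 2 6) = [8, 1, 6, 3, 4, 2, 0, 12, 10, 9, 5, 11, 7] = (0 8 10 5 2 6)(7 12)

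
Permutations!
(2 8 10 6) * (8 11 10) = (2 11 10 6) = [0, 1, 11, 3, 4, 5, 2, 7, 8, 9, 6, 10]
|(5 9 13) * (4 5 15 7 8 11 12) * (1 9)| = |(1 9 13 15 7 8 11 12 4 5)| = 10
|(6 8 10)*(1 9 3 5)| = |(1 9 3 5)(6 8 10)| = 12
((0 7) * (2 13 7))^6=(0 13)(2 7)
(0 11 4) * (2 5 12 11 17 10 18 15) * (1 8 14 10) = [17, 8, 5, 3, 0, 12, 6, 7, 14, 9, 18, 4, 11, 13, 10, 2, 16, 1, 15] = (0 17 1 8 14 10 18 15 2 5 12 11 4)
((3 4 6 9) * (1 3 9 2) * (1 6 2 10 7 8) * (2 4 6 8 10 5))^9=(1 5)(2 3)(6 8)(7 10)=((1 3 6 5 2 8)(7 10))^9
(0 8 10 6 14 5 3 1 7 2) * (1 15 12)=(0 8 10 6 14 5 3 15 12 1 7 2)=[8, 7, 0, 15, 4, 3, 14, 2, 10, 9, 6, 11, 1, 13, 5, 12]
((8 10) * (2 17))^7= ((2 17)(8 10))^7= (2 17)(8 10)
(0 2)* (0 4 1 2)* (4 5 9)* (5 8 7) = (1 2 8 7 5 9 4) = [0, 2, 8, 3, 1, 9, 6, 5, 7, 4]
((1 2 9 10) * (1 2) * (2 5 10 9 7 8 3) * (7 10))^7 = (2 10 5 7 8 3)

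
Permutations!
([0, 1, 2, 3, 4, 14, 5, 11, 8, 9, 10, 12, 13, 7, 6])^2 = [0, 1, 2, 3, 4, 6, 14, 12, 8, 9, 10, 13, 7, 11, 5]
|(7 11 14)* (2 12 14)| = |(2 12 14 7 11)| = 5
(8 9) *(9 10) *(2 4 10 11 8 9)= (2 4 10)(8 11)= [0, 1, 4, 3, 10, 5, 6, 7, 11, 9, 2, 8]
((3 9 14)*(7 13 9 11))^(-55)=(3 14 9 13 7 11)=((3 11 7 13 9 14))^(-55)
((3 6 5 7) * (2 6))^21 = ((2 6 5 7 3))^21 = (2 6 5 7 3)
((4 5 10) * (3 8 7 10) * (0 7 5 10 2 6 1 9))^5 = (0 9 1 6 2 7)(3 5 8)(4 10)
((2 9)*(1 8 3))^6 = (9)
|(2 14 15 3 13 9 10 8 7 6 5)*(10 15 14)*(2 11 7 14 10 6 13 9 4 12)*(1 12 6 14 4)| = |(1 12 2 14 10 8 4 6 5 11 7 13)(3 9 15)| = 12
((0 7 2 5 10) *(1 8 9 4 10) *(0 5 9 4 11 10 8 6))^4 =(0 11 6 9 1 2 5 7 10)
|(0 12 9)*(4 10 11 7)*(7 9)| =|(0 12 7 4 10 11 9)| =7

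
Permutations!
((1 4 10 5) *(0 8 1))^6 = ((0 8 1 4 10 5))^6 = (10)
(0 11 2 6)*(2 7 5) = (0 11 7 5 2 6) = [11, 1, 6, 3, 4, 2, 0, 5, 8, 9, 10, 7]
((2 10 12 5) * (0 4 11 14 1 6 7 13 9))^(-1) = (0 9 13 7 6 1 14 11 4)(2 5 12 10)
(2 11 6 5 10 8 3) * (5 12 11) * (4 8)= (2 5 10 4 8 3)(6 12 11)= [0, 1, 5, 2, 8, 10, 12, 7, 3, 9, 4, 6, 11]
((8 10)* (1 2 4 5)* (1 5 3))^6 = (10)(1 4)(2 3) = ((1 2 4 3)(8 10))^6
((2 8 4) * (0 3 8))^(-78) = ((0 3 8 4 2))^(-78) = (0 8 2 3 4)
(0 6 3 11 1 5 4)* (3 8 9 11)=[6, 5, 2, 3, 0, 4, 8, 7, 9, 11, 10, 1]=(0 6 8 9 11 1 5 4)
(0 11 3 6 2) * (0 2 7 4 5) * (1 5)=[11, 5, 2, 6, 1, 0, 7, 4, 8, 9, 10, 3]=(0 11 3 6 7 4 1 5)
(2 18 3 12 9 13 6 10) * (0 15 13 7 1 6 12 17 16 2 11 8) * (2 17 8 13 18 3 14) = (0 15 18 14 2 3 8)(1 6 10 11 13 12 9 7)(16 17) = [15, 6, 3, 8, 4, 5, 10, 1, 0, 7, 11, 13, 9, 12, 2, 18, 17, 16, 14]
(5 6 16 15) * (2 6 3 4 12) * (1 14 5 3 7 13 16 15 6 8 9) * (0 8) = (0 8 9 1 14 5 7 13 16 6 15 3 4 12 2) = [8, 14, 0, 4, 12, 7, 15, 13, 9, 1, 10, 11, 2, 16, 5, 3, 6]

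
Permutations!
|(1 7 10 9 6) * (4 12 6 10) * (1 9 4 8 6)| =|(1 7 8 6 9 10 4 12)| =8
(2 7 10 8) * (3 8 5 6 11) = (2 7 10 5 6 11 3 8) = [0, 1, 7, 8, 4, 6, 11, 10, 2, 9, 5, 3]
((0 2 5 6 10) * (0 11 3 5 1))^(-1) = ((0 2 1)(3 5 6 10 11))^(-1) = (0 1 2)(3 11 10 6 5)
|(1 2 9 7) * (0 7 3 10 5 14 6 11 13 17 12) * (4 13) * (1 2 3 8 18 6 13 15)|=18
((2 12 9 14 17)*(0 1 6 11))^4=((0 1 6 11)(2 12 9 14 17))^4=(2 17 14 9 12)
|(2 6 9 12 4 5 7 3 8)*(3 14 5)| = 21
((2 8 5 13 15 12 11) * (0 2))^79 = (0 11 12 15 13 5 8 2)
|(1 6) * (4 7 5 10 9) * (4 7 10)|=10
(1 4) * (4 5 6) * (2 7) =(1 5 6 4)(2 7) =[0, 5, 7, 3, 1, 6, 4, 2]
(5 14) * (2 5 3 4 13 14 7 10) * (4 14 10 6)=(2 5 7 6 4 13 10)(3 14)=[0, 1, 5, 14, 13, 7, 4, 6, 8, 9, 2, 11, 12, 10, 3]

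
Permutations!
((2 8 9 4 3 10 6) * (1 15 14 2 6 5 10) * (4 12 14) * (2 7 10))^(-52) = ((1 15 4 3)(2 8 9 12 14 7 10 5))^(-52) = (15)(2 14)(5 12)(7 8)(9 10)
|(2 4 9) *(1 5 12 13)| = |(1 5 12 13)(2 4 9)| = 12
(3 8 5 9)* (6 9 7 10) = [0, 1, 2, 8, 4, 7, 9, 10, 5, 3, 6] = (3 8 5 7 10 6 9)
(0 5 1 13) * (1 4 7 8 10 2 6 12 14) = [5, 13, 6, 3, 7, 4, 12, 8, 10, 9, 2, 11, 14, 0, 1] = (0 5 4 7 8 10 2 6 12 14 1 13)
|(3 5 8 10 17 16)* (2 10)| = 7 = |(2 10 17 16 3 5 8)|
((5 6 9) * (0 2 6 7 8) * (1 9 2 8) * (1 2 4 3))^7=((0 8)(1 9 5 7 2 6 4 3))^7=(0 8)(1 3 4 6 2 7 5 9)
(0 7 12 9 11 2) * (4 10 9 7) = (0 4 10 9 11 2)(7 12) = [4, 1, 0, 3, 10, 5, 6, 12, 8, 11, 9, 2, 7]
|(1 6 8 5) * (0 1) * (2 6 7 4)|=|(0 1 7 4 2 6 8 5)|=8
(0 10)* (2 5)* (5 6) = (0 10)(2 6 5) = [10, 1, 6, 3, 4, 2, 5, 7, 8, 9, 0]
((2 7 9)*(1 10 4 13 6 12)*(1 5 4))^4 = ((1 10)(2 7 9)(4 13 6 12 5))^4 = (2 7 9)(4 5 12 6 13)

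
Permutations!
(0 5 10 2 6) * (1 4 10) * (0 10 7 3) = (0 5 1 4 7 3)(2 6 10) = [5, 4, 6, 0, 7, 1, 10, 3, 8, 9, 2]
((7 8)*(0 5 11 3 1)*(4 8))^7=((0 5 11 3 1)(4 8 7))^7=(0 11 1 5 3)(4 8 7)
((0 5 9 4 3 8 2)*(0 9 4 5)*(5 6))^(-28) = ((2 9 6 5 4 3 8))^(-28) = (9)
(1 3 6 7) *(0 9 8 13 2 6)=(0 9 8 13 2 6 7 1 3)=[9, 3, 6, 0, 4, 5, 7, 1, 13, 8, 10, 11, 12, 2]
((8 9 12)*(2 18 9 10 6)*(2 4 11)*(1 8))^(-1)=(1 12 9 18 2 11 4 6 10 8)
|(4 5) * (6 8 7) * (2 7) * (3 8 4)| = |(2 7 6 4 5 3 8)| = 7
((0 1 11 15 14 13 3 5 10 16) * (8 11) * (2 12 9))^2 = (0 8 15 13 5 16 1 11 14 3 10)(2 9 12)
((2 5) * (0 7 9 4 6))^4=((0 7 9 4 6)(2 5))^4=(0 6 4 9 7)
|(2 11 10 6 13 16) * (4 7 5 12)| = 12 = |(2 11 10 6 13 16)(4 7 5 12)|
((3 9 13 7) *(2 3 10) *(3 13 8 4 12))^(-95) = ((2 13 7 10)(3 9 8 4 12))^(-95) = (2 13 7 10)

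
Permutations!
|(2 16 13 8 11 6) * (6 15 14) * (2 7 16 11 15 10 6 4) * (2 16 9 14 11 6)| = |(2 6 7 9 14 4 16 13 8 15 11 10)| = 12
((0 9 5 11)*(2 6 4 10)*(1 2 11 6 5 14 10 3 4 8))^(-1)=(0 11 10 14 9)(1 8 6 5 2)(3 4)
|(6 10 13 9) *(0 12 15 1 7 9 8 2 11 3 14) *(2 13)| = |(0 12 15 1 7 9 6 10 2 11 3 14)(8 13)| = 12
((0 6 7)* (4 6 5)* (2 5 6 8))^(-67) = (0 7 6)(2 5 4 8)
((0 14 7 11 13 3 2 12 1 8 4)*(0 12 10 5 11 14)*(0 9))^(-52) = ((0 9)(1 8 4 12)(2 10 5 11 13 3)(7 14))^(-52) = (14)(2 5 13)(3 10 11)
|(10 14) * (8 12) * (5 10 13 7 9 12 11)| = |(5 10 14 13 7 9 12 8 11)| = 9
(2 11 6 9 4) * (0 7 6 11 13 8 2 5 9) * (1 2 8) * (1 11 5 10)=(0 7 6)(1 2 13 11 5 9 4 10)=[7, 2, 13, 3, 10, 9, 0, 6, 8, 4, 1, 5, 12, 11]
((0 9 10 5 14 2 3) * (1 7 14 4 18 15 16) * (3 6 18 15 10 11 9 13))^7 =((0 13 3)(1 7 14 2 6 18 10 5 4 15 16)(9 11))^7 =(0 13 3)(1 5 2 16 10 14 15 18 7 4 6)(9 11)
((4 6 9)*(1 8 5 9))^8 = ((1 8 5 9 4 6))^8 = (1 5 4)(6 8 9)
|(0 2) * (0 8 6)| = |(0 2 8 6)| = 4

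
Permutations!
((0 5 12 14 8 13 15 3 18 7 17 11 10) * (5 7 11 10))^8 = ((0 7 17 10)(3 18 11 5 12 14 8 13 15))^8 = (3 15 13 8 14 12 5 11 18)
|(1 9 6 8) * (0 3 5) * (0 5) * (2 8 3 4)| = |(0 4 2 8 1 9 6 3)| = 8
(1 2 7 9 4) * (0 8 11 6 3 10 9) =(0 8 11 6 3 10 9 4 1 2 7) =[8, 2, 7, 10, 1, 5, 3, 0, 11, 4, 9, 6]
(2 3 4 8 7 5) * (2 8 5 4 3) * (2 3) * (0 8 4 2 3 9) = [8, 1, 9, 3, 5, 4, 6, 2, 7, 0] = (0 8 7 2 9)(4 5)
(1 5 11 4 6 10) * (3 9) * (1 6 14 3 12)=(1 5 11 4 14 3 9 12)(6 10)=[0, 5, 2, 9, 14, 11, 10, 7, 8, 12, 6, 4, 1, 13, 3]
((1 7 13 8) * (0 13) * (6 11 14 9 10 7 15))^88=((0 13 8 1 15 6 11 14 9 10 7))^88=(15)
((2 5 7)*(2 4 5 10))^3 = ((2 10)(4 5 7))^3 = (2 10)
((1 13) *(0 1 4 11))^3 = (0 4 1 11 13)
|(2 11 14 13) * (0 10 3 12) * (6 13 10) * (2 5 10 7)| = |(0 6 13 5 10 3 12)(2 11 14 7)| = 28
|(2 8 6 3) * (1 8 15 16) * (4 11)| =|(1 8 6 3 2 15 16)(4 11)| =14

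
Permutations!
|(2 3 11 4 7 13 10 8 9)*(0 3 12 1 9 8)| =28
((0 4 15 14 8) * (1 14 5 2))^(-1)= ((0 4 15 5 2 1 14 8))^(-1)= (0 8 14 1 2 5 15 4)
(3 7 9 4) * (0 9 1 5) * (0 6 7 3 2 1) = (0 9 4 2 1 5 6 7) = [9, 5, 1, 3, 2, 6, 7, 0, 8, 4]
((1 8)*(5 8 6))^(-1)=((1 6 5 8))^(-1)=(1 8 5 6)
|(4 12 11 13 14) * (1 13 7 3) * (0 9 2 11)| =11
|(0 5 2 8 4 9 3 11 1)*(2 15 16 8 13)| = 10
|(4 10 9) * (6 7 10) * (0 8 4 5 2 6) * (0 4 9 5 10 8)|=7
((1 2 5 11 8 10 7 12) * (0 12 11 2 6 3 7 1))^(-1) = (0 12)(1 10 8 11 7 3 6)(2 5)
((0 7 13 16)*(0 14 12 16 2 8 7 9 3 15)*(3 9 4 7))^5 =((0 4 7 13 2 8 3 15)(12 16 14))^5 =(0 8 7 15 2 4 3 13)(12 14 16)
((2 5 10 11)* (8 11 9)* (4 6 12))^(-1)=(2 11 8 9 10 5)(4 12 6)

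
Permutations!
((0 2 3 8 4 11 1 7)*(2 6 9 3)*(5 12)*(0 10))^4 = (12)(0 8 7 9 11)(1 6 4 10 3)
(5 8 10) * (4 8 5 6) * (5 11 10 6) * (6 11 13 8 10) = (4 10 5 13 8 11 6) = [0, 1, 2, 3, 10, 13, 4, 7, 11, 9, 5, 6, 12, 8]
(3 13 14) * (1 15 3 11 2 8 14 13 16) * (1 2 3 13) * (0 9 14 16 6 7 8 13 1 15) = (0 9 14 11 3 6 7 8 16 2 13 15 1) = [9, 0, 13, 6, 4, 5, 7, 8, 16, 14, 10, 3, 12, 15, 11, 1, 2]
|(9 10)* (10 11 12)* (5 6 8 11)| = |(5 6 8 11 12 10 9)| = 7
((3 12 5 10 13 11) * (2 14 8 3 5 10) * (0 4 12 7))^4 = ((0 4 12 10 13 11 5 2 14 8 3 7))^4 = (0 13 14)(2 7 10)(3 12 5)(4 11 8)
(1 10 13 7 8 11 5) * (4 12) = (1 10 13 7 8 11 5)(4 12) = [0, 10, 2, 3, 12, 1, 6, 8, 11, 9, 13, 5, 4, 7]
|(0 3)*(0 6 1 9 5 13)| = |(0 3 6 1 9 5 13)| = 7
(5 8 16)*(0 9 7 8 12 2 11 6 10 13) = [9, 1, 11, 3, 4, 12, 10, 8, 16, 7, 13, 6, 2, 0, 14, 15, 5] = (0 9 7 8 16 5 12 2 11 6 10 13)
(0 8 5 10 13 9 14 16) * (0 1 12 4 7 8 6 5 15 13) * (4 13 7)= (0 6 5 10)(1 12 13 9 14 16)(7 8 15)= [6, 12, 2, 3, 4, 10, 5, 8, 15, 14, 0, 11, 13, 9, 16, 7, 1]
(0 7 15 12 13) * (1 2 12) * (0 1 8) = (0 7 15 8)(1 2 12 13) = [7, 2, 12, 3, 4, 5, 6, 15, 0, 9, 10, 11, 13, 1, 14, 8]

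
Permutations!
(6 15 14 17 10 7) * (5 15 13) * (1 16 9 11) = (1 16 9 11)(5 15 14 17 10 7 6 13) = [0, 16, 2, 3, 4, 15, 13, 6, 8, 11, 7, 1, 12, 5, 17, 14, 9, 10]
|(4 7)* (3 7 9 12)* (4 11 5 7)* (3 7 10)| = 8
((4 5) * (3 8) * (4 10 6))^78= (4 10)(5 6)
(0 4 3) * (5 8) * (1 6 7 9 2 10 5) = (0 4 3)(1 6 7 9 2 10 5 8) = [4, 6, 10, 0, 3, 8, 7, 9, 1, 2, 5]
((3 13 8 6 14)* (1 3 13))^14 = (6 13)(8 14)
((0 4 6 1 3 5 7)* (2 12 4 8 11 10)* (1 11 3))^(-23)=((0 8 3 5 7)(2 12 4 6 11 10))^(-23)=(0 3 7 8 5)(2 12 4 6 11 10)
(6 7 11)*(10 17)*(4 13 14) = [0, 1, 2, 3, 13, 5, 7, 11, 8, 9, 17, 6, 12, 14, 4, 15, 16, 10] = (4 13 14)(6 7 11)(10 17)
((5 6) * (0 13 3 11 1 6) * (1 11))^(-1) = (0 5 6 1 3 13)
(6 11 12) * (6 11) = [0, 1, 2, 3, 4, 5, 6, 7, 8, 9, 10, 12, 11] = (11 12)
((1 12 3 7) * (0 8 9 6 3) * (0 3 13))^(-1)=(0 13 6 9 8)(1 7 3 12)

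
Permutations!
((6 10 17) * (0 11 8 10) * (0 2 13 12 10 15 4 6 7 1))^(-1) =(0 1 7 17 10 12 13 2 6 4 15 8 11)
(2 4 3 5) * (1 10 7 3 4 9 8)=(1 10 7 3 5 2 9 8)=[0, 10, 9, 5, 4, 2, 6, 3, 1, 8, 7]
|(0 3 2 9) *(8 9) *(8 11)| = |(0 3 2 11 8 9)| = 6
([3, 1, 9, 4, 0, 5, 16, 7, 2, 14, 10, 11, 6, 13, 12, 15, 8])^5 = (0 4 3)(2 16 12 9 8 6 14)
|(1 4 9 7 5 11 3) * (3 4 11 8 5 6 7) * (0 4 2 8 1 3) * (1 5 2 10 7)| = 30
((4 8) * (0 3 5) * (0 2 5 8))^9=((0 3 8 4)(2 5))^9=(0 3 8 4)(2 5)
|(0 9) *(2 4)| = 2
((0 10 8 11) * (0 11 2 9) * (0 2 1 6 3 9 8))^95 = ((11)(0 10)(1 6 3 9 2 8))^95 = (11)(0 10)(1 8 2 9 3 6)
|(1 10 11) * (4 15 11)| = 5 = |(1 10 4 15 11)|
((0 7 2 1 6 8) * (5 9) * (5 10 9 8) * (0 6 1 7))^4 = (10)(5 8 6)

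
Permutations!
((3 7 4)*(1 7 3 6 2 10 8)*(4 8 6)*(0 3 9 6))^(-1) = ((0 3 9 6 2 10)(1 7 8))^(-1) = (0 10 2 6 9 3)(1 8 7)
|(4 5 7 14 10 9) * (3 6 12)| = |(3 6 12)(4 5 7 14 10 9)| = 6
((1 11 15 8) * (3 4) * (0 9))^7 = ((0 9)(1 11 15 8)(3 4))^7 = (0 9)(1 8 15 11)(3 4)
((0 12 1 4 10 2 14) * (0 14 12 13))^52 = (14)(1 10 12 4 2)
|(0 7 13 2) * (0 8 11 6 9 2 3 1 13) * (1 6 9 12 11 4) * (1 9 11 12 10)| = |(0 7)(1 13 3 6 10)(2 8 4 9)| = 20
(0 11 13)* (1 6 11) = [1, 6, 2, 3, 4, 5, 11, 7, 8, 9, 10, 13, 12, 0] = (0 1 6 11 13)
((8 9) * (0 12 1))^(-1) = (0 1 12)(8 9)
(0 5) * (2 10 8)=[5, 1, 10, 3, 4, 0, 6, 7, 2, 9, 8]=(0 5)(2 10 8)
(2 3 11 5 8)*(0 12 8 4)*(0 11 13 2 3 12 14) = (0 14)(2 12 8 3 13)(4 11 5) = [14, 1, 12, 13, 11, 4, 6, 7, 3, 9, 10, 5, 8, 2, 0]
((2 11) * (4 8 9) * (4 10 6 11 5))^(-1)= (2 11 6 10 9 8 4 5)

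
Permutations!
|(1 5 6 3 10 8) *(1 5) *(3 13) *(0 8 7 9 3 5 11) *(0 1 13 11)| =|(0 8)(1 13 5 6 11)(3 10 7 9)| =20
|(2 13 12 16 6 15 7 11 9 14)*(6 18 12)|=24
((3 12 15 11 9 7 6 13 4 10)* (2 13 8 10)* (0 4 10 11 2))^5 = ((0 4)(2 13 10 3 12 15)(6 8 11 9 7))^5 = (0 4)(2 15 12 3 10 13)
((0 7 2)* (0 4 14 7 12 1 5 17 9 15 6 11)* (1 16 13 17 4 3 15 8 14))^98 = ((0 12 16 13 17 9 8 14 7 2 3 15 6 11)(1 5 4))^98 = (17)(1 4 5)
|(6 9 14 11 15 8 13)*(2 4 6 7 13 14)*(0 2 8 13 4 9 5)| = |(0 2 9 8 14 11 15 13 7 4 6 5)| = 12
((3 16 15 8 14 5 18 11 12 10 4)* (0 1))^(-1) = ((0 1)(3 16 15 8 14 5 18 11 12 10 4))^(-1) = (0 1)(3 4 10 12 11 18 5 14 8 15 16)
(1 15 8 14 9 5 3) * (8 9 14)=[0, 15, 2, 1, 4, 3, 6, 7, 8, 5, 10, 11, 12, 13, 14, 9]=(1 15 9 5 3)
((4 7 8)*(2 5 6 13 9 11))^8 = (2 6 9)(4 8 7)(5 13 11)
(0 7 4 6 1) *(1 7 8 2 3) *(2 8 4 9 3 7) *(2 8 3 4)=[2, 0, 7, 1, 6, 5, 8, 9, 3, 4]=(0 2 7 9 4 6 8 3 1)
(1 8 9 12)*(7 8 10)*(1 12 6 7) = (12)(1 10)(6 7 8 9) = [0, 10, 2, 3, 4, 5, 7, 8, 9, 6, 1, 11, 12]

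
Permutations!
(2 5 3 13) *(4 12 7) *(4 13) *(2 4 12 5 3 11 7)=[0, 1, 3, 12, 5, 11, 6, 13, 8, 9, 10, 7, 2, 4]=(2 3 12)(4 5 11 7 13)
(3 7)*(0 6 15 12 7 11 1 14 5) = (0 6 15 12 7 3 11 1 14 5) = [6, 14, 2, 11, 4, 0, 15, 3, 8, 9, 10, 1, 7, 13, 5, 12]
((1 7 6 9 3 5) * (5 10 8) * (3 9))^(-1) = (1 5 8 10 3 6 7)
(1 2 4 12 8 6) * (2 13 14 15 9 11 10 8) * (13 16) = (1 16 13 14 15 9 11 10 8 6)(2 4 12) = [0, 16, 4, 3, 12, 5, 1, 7, 6, 11, 8, 10, 2, 14, 15, 9, 13]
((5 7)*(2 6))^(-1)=(2 6)(5 7)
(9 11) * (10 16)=(9 11)(10 16)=[0, 1, 2, 3, 4, 5, 6, 7, 8, 11, 16, 9, 12, 13, 14, 15, 10]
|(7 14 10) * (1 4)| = 6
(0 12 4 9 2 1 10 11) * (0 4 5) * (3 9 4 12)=(0 3 9 2 1 10 11 12 5)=[3, 10, 1, 9, 4, 0, 6, 7, 8, 2, 11, 12, 5]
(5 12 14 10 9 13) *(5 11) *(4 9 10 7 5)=(4 9 13 11)(5 12 14 7)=[0, 1, 2, 3, 9, 12, 6, 5, 8, 13, 10, 4, 14, 11, 7]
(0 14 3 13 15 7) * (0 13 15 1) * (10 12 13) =(0 14 3 15 7 10 12 13 1) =[14, 0, 2, 15, 4, 5, 6, 10, 8, 9, 12, 11, 13, 1, 3, 7]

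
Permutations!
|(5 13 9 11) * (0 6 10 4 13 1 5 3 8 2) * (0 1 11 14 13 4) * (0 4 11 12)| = 33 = |(0 6 10 4 11 3 8 2 1 5 12)(9 14 13)|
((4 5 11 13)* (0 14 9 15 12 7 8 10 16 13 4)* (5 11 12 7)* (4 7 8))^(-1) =((0 14 9 15 8 10 16 13)(4 11 7)(5 12))^(-1) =(0 13 16 10 8 15 9 14)(4 7 11)(5 12)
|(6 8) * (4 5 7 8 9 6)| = 4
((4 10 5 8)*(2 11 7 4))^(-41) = (2 11 7 4 10 5 8)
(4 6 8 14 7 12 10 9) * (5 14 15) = (4 6 8 15 5 14 7 12 10 9) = [0, 1, 2, 3, 6, 14, 8, 12, 15, 4, 9, 11, 10, 13, 7, 5]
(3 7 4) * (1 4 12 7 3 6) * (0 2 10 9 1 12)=(0 2 10 9 1 4 6 12 7)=[2, 4, 10, 3, 6, 5, 12, 0, 8, 1, 9, 11, 7]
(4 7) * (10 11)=(4 7)(10 11)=[0, 1, 2, 3, 7, 5, 6, 4, 8, 9, 11, 10]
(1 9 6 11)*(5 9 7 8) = [0, 7, 2, 3, 4, 9, 11, 8, 5, 6, 10, 1] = (1 7 8 5 9 6 11)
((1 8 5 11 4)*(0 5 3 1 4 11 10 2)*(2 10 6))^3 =((11)(0 5 6 2)(1 8 3))^3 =(11)(0 2 6 5)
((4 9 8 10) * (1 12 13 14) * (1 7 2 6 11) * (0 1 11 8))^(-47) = (0 1 12 13 14 7 2 6 8 10 4 9) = ((0 1 12 13 14 7 2 6 8 10 4 9))^(-47)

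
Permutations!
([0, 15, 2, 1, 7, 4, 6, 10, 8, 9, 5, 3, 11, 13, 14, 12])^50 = [0, 1, 2, 3, 10, 7, 6, 5, 8, 9, 4, 11, 12, 13, 14, 15]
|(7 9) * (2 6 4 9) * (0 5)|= 10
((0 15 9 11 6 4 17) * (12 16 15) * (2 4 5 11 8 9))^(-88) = (0 15 17 16 4 12 2)(5 6 11)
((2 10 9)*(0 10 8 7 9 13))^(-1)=(0 13 10)(2 9 7 8)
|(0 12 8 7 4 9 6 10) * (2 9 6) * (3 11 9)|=28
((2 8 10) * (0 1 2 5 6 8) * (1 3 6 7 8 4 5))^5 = (0 7)(1 4)(2 5)(3 8)(6 10)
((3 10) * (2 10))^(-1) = (2 3 10)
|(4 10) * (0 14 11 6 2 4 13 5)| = |(0 14 11 6 2 4 10 13 5)| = 9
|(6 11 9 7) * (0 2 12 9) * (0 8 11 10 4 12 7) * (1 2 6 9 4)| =14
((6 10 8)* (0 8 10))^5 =(10)(0 6 8)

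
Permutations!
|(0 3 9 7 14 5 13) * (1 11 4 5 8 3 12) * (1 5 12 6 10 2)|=10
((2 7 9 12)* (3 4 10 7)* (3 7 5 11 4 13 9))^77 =(2 12 9 13 3 7)(4 10 5 11)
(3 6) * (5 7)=[0, 1, 2, 6, 4, 7, 3, 5]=(3 6)(5 7)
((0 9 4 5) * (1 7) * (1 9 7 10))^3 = (0 4 7 5 9)(1 10) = ((0 7 9 4 5)(1 10))^3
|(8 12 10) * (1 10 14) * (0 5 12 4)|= |(0 5 12 14 1 10 8 4)|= 8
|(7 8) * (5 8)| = |(5 8 7)| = 3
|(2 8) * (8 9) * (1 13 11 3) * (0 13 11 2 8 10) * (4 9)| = 6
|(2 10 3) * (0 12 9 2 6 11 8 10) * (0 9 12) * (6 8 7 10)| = 6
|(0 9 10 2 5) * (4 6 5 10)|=|(0 9 4 6 5)(2 10)|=10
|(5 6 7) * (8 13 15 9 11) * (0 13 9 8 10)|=21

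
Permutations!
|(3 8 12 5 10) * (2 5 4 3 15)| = 4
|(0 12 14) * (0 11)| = |(0 12 14 11)| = 4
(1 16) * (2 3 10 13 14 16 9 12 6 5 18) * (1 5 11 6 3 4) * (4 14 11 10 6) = [0, 9, 14, 6, 1, 18, 10, 7, 8, 12, 13, 4, 3, 11, 16, 15, 5, 17, 2] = (1 9 12 3 6 10 13 11 4)(2 14 16 5 18)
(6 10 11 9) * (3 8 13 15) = (3 8 13 15)(6 10 11 9) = [0, 1, 2, 8, 4, 5, 10, 7, 13, 6, 11, 9, 12, 15, 14, 3]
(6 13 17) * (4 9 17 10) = (4 9 17 6 13 10) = [0, 1, 2, 3, 9, 5, 13, 7, 8, 17, 4, 11, 12, 10, 14, 15, 16, 6]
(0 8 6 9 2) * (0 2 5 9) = [8, 1, 2, 3, 4, 9, 0, 7, 6, 5] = (0 8 6)(5 9)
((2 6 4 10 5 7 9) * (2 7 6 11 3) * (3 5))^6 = (2 3 10 4 6 5 11)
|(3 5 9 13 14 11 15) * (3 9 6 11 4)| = 9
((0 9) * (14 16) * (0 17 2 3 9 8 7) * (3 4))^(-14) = ((0 8 7)(2 4 3 9 17)(14 16))^(-14) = (0 8 7)(2 4 3 9 17)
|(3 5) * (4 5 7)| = |(3 7 4 5)| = 4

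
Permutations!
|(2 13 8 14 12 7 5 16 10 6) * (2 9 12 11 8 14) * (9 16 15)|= |(2 13 14 11 8)(5 15 9 12 7)(6 16 10)|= 15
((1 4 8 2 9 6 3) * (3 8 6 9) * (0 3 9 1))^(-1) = ((0 3)(1 4 6 8 2 9))^(-1) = (0 3)(1 9 2 8 6 4)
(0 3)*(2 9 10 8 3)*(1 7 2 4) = (0 4 1 7 2 9 10 8 3) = [4, 7, 9, 0, 1, 5, 6, 2, 3, 10, 8]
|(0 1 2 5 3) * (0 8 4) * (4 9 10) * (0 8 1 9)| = 20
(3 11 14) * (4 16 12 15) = (3 11 14)(4 16 12 15) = [0, 1, 2, 11, 16, 5, 6, 7, 8, 9, 10, 14, 15, 13, 3, 4, 12]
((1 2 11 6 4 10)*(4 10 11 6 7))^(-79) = (1 2 6 10)(4 7 11) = ((1 2 6 10)(4 11 7))^(-79)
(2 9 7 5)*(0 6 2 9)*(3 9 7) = (0 6 2)(3 9)(5 7) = [6, 1, 0, 9, 4, 7, 2, 5, 8, 3]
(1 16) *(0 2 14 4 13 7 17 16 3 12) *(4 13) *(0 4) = (0 2 14 13 7 17 16 1 3 12 4) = [2, 3, 14, 12, 0, 5, 6, 17, 8, 9, 10, 11, 4, 7, 13, 15, 1, 16]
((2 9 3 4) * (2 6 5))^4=((2 9 3 4 6 5))^4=(2 6 3)(4 9 5)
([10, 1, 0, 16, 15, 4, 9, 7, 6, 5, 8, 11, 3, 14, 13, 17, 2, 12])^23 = [3, 1, 12, 15, 6, 8, 0, 7, 2, 10, 16, 11, 4, 14, 13, 9, 17, 5]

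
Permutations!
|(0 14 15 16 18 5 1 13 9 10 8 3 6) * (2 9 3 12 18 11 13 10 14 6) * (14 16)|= 6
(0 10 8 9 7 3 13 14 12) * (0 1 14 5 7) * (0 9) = (0 10 8)(1 14 12)(3 13 5 7) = [10, 14, 2, 13, 4, 7, 6, 3, 0, 9, 8, 11, 1, 5, 12]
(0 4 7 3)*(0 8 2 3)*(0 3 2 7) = (0 4)(3 8 7) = [4, 1, 2, 8, 0, 5, 6, 3, 7]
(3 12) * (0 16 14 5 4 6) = [16, 1, 2, 12, 6, 4, 0, 7, 8, 9, 10, 11, 3, 13, 5, 15, 14] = (0 16 14 5 4 6)(3 12)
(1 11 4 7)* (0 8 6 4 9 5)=[8, 11, 2, 3, 7, 0, 4, 1, 6, 5, 10, 9]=(0 8 6 4 7 1 11 9 5)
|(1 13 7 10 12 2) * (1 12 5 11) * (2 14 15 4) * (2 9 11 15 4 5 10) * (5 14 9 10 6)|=42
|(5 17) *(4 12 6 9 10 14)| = 6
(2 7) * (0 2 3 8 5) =(0 2 7 3 8 5) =[2, 1, 7, 8, 4, 0, 6, 3, 5]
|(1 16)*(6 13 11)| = 6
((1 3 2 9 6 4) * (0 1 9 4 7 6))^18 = (9)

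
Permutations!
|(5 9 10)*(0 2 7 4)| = |(0 2 7 4)(5 9 10)| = 12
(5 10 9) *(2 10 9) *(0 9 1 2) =[9, 2, 10, 3, 4, 1, 6, 7, 8, 5, 0] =(0 9 5 1 2 10)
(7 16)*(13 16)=(7 13 16)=[0, 1, 2, 3, 4, 5, 6, 13, 8, 9, 10, 11, 12, 16, 14, 15, 7]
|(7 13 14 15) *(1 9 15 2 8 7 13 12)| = |(1 9 15 13 14 2 8 7 12)| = 9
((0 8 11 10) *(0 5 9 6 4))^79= (0 4 6 9 5 10 11 8)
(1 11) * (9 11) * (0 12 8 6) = (0 12 8 6)(1 9 11) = [12, 9, 2, 3, 4, 5, 0, 7, 6, 11, 10, 1, 8]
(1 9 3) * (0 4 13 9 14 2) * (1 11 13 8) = (0 4 8 1 14 2)(3 11 13 9) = [4, 14, 0, 11, 8, 5, 6, 7, 1, 3, 10, 13, 12, 9, 2]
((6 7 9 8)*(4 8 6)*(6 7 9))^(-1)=(4 8)(6 7 9)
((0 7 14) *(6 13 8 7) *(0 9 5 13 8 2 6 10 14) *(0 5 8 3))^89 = (0 10 14 9 8 7 5 13 2 6 3) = ((0 10 14 9 8 7 5 13 2 6 3))^89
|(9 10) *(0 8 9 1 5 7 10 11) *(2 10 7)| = 4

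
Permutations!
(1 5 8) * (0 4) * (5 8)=[4, 8, 2, 3, 0, 5, 6, 7, 1]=(0 4)(1 8)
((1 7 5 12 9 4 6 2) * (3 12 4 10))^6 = (3 9)(10 12)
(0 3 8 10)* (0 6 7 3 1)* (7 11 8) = (0 1)(3 7)(6 11 8 10) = [1, 0, 2, 7, 4, 5, 11, 3, 10, 9, 6, 8]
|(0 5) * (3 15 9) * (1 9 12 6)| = 6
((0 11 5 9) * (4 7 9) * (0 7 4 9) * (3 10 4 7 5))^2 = (0 3 4)(7 11 10)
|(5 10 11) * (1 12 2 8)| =12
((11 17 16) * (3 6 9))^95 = ((3 6 9)(11 17 16))^95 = (3 9 6)(11 16 17)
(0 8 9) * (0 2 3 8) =(2 3 8 9) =[0, 1, 3, 8, 4, 5, 6, 7, 9, 2]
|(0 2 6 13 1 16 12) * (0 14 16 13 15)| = 12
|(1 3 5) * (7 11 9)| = 3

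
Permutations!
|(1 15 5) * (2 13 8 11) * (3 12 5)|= 20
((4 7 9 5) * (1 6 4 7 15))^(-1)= (1 15 4 6)(5 9 7)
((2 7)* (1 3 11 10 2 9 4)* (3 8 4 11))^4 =((1 8 4)(2 7 9 11 10))^4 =(1 8 4)(2 10 11 9 7)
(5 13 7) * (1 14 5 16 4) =(1 14 5 13 7 16 4) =[0, 14, 2, 3, 1, 13, 6, 16, 8, 9, 10, 11, 12, 7, 5, 15, 4]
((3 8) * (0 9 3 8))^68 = (0 3 9)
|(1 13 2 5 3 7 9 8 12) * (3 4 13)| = |(1 3 7 9 8 12)(2 5 4 13)| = 12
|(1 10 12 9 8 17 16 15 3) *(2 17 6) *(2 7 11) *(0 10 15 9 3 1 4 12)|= 24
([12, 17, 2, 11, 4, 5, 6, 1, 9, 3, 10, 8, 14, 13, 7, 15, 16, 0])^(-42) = (17)(3 8)(9 11)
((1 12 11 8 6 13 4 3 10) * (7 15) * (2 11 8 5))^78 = (15)(1 3 13 8)(4 6 12 10)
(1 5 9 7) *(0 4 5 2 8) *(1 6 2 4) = [1, 4, 8, 3, 5, 9, 2, 6, 0, 7] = (0 1 4 5 9 7 6 2 8)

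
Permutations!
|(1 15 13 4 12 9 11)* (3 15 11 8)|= 14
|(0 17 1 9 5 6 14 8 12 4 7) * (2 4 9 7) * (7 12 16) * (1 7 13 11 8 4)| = 24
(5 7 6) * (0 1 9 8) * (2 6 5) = (0 1 9 8)(2 6)(5 7) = [1, 9, 6, 3, 4, 7, 2, 5, 0, 8]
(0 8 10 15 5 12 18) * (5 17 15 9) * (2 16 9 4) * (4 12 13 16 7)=(0 8 10 12 18)(2 7 4)(5 13 16 9)(15 17)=[8, 1, 7, 3, 2, 13, 6, 4, 10, 5, 12, 11, 18, 16, 14, 17, 9, 15, 0]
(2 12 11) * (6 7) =[0, 1, 12, 3, 4, 5, 7, 6, 8, 9, 10, 2, 11] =(2 12 11)(6 7)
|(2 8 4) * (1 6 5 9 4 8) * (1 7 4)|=12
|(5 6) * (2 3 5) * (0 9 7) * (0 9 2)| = 10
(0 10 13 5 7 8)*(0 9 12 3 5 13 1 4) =[10, 4, 2, 5, 0, 7, 6, 8, 9, 12, 1, 11, 3, 13] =(13)(0 10 1 4)(3 5 7 8 9 12)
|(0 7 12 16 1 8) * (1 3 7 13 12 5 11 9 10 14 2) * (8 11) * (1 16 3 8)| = 14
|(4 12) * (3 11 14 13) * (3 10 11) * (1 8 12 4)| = |(1 8 12)(10 11 14 13)| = 12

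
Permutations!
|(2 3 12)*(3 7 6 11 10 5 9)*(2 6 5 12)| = 20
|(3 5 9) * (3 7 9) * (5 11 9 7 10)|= |(3 11 9 10 5)|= 5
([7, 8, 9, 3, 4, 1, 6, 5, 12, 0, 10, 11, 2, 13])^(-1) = (13)(0 9 2 12 8 1 5 7)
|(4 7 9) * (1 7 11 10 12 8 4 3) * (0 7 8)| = |(0 7 9 3 1 8 4 11 10 12)| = 10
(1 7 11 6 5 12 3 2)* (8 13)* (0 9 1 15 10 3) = (0 9 1 7 11 6 5 12)(2 15 10 3)(8 13) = [9, 7, 15, 2, 4, 12, 5, 11, 13, 1, 3, 6, 0, 8, 14, 10]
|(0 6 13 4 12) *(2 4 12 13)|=|(0 6 2 4 13 12)|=6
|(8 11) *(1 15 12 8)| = 5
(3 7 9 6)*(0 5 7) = [5, 1, 2, 0, 4, 7, 3, 9, 8, 6] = (0 5 7 9 6 3)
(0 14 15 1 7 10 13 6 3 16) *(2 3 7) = [14, 2, 3, 16, 4, 5, 7, 10, 8, 9, 13, 11, 12, 6, 15, 1, 0] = (0 14 15 1 2 3 16)(6 7 10 13)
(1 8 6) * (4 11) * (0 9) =(0 9)(1 8 6)(4 11) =[9, 8, 2, 3, 11, 5, 1, 7, 6, 0, 10, 4]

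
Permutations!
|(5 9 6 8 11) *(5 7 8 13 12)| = |(5 9 6 13 12)(7 8 11)| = 15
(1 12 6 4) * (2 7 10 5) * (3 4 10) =(1 12 6 10 5 2 7 3 4) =[0, 12, 7, 4, 1, 2, 10, 3, 8, 9, 5, 11, 6]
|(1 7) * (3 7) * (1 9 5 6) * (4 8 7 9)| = 15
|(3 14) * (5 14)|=3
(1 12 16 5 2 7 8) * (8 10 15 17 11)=(1 12 16 5 2 7 10 15 17 11 8)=[0, 12, 7, 3, 4, 2, 6, 10, 1, 9, 15, 8, 16, 13, 14, 17, 5, 11]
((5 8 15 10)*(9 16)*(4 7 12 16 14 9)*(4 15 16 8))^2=((4 7 12 8 16 15 10 5)(9 14))^2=(4 12 16 10)(5 7 8 15)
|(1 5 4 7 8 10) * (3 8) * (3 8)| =|(1 5 4 7 8 10)| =6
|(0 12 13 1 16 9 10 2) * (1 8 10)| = 6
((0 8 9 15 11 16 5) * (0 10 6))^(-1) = (0 6 10 5 16 11 15 9 8)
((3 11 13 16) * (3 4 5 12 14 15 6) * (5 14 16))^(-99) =(3 11 13 5 12 16 4 14 15 6)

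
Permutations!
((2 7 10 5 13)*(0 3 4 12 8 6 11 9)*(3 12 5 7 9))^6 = (0 4 12 5 8 13 6 2 11 9 3)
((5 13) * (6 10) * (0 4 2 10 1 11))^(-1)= (0 11 1 6 10 2 4)(5 13)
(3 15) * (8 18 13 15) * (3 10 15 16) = (3 8 18 13 16)(10 15) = [0, 1, 2, 8, 4, 5, 6, 7, 18, 9, 15, 11, 12, 16, 14, 10, 3, 17, 13]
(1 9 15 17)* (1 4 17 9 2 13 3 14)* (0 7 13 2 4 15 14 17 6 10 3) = [7, 4, 2, 17, 6, 5, 10, 13, 8, 14, 3, 11, 12, 0, 1, 9, 16, 15] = (0 7 13)(1 4 6 10 3 17 15 9 14)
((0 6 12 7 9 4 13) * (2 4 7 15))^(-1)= (0 13 4 2 15 12 6)(7 9)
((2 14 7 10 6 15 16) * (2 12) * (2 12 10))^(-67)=((2 14 7)(6 15 16 10))^(-67)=(2 7 14)(6 15 16 10)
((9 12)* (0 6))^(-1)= ((0 6)(9 12))^(-1)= (0 6)(9 12)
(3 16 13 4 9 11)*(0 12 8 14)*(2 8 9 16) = (0 12 9 11 3 2 8 14)(4 16 13) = [12, 1, 8, 2, 16, 5, 6, 7, 14, 11, 10, 3, 9, 4, 0, 15, 13]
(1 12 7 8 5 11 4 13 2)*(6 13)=[0, 12, 1, 3, 6, 11, 13, 8, 5, 9, 10, 4, 7, 2]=(1 12 7 8 5 11 4 6 13 2)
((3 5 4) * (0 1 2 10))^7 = (0 10 2 1)(3 5 4)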